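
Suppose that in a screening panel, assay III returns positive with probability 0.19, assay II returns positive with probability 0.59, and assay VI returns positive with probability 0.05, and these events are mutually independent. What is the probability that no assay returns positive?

P(none) = (1 − 0.19) × (1 − 0.59) × (1 − 0.05) = 0.81 × 0.41 × 0.95 = 0.315495

0.315495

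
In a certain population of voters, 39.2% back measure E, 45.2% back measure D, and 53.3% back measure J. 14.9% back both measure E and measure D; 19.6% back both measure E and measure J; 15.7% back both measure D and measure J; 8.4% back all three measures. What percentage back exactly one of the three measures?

62.5%

Using the inclusion–exclusion count for exactly one event:
P(exactly one) = 39.2 + 45.2 + 53.3 − 2·14.9 − 2·19.6 − 2·15.7 + 3·8.4 = 62.5%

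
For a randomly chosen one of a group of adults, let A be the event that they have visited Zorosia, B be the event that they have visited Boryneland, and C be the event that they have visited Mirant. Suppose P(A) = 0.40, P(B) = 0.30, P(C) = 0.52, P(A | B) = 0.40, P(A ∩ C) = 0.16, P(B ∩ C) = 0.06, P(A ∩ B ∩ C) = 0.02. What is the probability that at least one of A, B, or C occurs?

P(A ∩ B) = P(B)·P(A|B) = 0.30 × 0.40 = 0.12
By inclusion–exclusion:
P(A ∪ B ∪ C) = 0.40 + 0.30 + 0.52 − 0.12 − 0.16 − 0.06 + 0.02 = 0.90

0.90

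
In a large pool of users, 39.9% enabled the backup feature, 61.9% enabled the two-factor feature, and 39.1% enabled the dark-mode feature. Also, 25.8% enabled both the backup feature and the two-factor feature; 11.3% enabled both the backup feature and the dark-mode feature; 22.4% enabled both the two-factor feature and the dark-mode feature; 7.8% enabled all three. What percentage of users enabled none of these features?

P(at least one) = 39.9 + 61.9 + 39.1 − 25.8 − 11.3 − 22.4 + 7.8 = 89.2%
P(none) = 100% − 89.2% = 10.8%

10.8%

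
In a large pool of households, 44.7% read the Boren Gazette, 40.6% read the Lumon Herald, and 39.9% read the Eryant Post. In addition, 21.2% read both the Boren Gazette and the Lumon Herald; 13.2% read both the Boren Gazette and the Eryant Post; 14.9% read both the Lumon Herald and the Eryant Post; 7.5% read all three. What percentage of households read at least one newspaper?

P(≥1) = 44.7 + 40.6 + 39.9 − 21.2 − 13.2 − 14.9 + 7.5 = 83.4%

83.4%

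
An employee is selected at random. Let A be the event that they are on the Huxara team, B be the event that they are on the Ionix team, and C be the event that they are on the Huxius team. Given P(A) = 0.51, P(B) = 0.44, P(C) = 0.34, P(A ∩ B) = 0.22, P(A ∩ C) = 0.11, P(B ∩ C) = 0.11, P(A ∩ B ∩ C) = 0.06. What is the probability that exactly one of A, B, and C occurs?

P(exactly one) = 0.51 + 0.44 + 0.34 − 2·0.22 − 2·0.11 − 2·0.11 + 3·0.06 = 0.59

0.59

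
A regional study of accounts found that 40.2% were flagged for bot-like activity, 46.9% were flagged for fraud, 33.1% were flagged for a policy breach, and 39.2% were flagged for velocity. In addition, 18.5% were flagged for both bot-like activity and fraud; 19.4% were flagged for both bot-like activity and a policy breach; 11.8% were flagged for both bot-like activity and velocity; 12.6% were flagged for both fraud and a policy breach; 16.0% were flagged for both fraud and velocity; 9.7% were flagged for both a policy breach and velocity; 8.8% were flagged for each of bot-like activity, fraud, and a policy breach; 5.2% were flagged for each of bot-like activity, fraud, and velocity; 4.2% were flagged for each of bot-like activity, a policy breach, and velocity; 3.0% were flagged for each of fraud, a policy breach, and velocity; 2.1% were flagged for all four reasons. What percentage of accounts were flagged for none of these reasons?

P(union) = 40.2 + 46.9 + 33.1 + 39.2 − 18.5 − 19.4 − 11.8 − 12.6 − 16.0 − 9.7 + 8.8 + 5.2 + 4.2 + 3.0 − 2.1 = 90.5%
P(none) = 100% − 90.5% = 9.5%

9.5%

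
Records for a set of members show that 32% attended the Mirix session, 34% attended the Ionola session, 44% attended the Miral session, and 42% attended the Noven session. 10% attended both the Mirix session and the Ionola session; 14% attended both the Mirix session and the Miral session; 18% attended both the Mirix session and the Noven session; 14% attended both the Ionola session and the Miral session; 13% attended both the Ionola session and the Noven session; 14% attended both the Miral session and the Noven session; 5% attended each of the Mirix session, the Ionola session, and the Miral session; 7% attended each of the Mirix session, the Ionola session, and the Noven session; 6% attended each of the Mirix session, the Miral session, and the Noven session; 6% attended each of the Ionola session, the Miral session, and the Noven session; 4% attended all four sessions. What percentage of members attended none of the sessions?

11%

By inclusion–exclusion:
P(≥1) = 32 + 34 + 44 + 42 − 10 − 14 − 18 − 14 − 13 − 14 + 5 + 7 + 6 + 6 − 4 = 89%
P(none) = 100% − 89% = 11%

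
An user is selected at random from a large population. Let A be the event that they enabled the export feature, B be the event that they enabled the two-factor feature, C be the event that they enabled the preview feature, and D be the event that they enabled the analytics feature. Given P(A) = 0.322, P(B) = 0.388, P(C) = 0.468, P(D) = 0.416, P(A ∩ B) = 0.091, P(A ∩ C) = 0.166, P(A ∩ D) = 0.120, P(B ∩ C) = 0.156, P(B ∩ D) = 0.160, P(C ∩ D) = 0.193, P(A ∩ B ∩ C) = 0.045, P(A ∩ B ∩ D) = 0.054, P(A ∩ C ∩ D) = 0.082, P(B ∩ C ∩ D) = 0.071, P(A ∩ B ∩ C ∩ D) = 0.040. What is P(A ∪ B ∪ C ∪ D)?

0.920

P(A ∪ B ∪ C ∪ D) = 0.322 + 0.388 + 0.468 + 0.416 − 0.091 − 0.166 − 0.120 − 0.156 − 0.160 − 0.193 + 0.045 + 0.054 + 0.082 + 0.071 − 0.040 = 0.920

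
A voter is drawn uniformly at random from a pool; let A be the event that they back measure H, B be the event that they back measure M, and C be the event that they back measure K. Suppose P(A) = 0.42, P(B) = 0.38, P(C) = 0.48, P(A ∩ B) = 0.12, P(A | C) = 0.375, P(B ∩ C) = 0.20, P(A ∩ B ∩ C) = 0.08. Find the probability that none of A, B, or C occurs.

P(A ∩ C) = P(C)·P(A|C) = 0.48 × 0.375 = 0.18
P(A ∪ B ∪ C) = 0.42 + 0.38 + 0.48 − 0.12 − 0.18 − 0.20 + 0.08 = 0.86
P(none) = 1 − 0.86 = 0.14

0.14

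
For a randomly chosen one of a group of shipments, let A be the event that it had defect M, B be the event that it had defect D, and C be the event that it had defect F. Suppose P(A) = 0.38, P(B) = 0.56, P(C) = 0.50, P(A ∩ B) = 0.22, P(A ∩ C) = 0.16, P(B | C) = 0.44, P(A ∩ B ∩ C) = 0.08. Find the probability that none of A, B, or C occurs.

0.08

P(B ∩ C) = P(C)·P(B|C) = 0.50 × 0.44 = 0.22
Inclusion–exclusion gives
P(A ∪ B ∪ C) = 0.38 + 0.56 + 0.50 − 0.22 − 0.16 − 0.22 + 0.08 = 0.92
P(none) = 1 − 0.92 = 0.08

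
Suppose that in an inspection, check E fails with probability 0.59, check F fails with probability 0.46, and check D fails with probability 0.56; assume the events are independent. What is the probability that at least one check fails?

0.902584

P(none) = (1 − 0.59) × (1 − 0.46) × (1 − 0.56) = 0.41 × 0.54 × 0.44 = 0.097416
P(at least one) = 1 − 0.097416 = 0.902584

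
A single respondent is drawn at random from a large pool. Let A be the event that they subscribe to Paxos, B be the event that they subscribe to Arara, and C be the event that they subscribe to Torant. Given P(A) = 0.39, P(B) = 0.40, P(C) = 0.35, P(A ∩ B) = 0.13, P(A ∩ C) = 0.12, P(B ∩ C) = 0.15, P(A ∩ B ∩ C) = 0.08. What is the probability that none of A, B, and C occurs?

P(A ∪ B ∪ C) = 0.39 + 0.40 + 0.35 − 0.13 − 0.12 − 0.15 + 0.08 = 0.82
P(none) = 1 − 0.82 = 0.18

0.18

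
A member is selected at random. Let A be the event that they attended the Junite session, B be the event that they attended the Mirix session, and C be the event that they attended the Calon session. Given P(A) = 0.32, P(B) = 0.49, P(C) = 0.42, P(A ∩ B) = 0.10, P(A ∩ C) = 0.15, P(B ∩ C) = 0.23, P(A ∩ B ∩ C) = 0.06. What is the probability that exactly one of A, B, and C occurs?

By inclusion–exclusion (exactly-one form):
P(exactly one) = 0.32 + 0.49 + 0.42 − 2·0.10 − 2·0.15 − 2·0.23 + 3·0.06 = 0.45

0.45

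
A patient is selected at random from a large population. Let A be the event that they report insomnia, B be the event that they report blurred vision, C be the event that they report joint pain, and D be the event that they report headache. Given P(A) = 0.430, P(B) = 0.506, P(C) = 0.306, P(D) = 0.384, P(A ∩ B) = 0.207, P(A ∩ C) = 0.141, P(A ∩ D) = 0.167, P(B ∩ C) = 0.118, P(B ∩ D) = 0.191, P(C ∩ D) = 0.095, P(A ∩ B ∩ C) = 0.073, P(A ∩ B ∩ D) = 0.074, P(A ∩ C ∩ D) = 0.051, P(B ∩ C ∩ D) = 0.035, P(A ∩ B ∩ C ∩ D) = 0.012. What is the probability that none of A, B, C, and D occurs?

P(A ∪ B ∪ C ∪ D) = 0.430 + 0.506 + 0.306 + 0.384 − 0.207 − 0.141 − 0.167 − 0.118 − 0.191 − 0.095 + 0.073 + 0.074 + 0.051 + 0.035 − 0.012 = 0.928
P(none) = 1 − 0.928 = 0.072

0.072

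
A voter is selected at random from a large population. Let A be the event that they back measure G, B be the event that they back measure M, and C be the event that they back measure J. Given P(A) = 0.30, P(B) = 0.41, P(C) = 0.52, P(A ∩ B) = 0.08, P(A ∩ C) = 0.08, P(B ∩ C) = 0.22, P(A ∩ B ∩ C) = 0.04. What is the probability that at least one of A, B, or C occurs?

0.89

Inclusion–exclusion gives
P(A ∪ B ∪ C) = 0.30 + 0.41 + 0.52 − 0.08 − 0.08 − 0.22 + 0.04 = 0.89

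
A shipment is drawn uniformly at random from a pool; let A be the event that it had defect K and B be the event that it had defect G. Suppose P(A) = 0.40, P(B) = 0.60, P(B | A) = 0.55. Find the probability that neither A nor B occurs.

0.22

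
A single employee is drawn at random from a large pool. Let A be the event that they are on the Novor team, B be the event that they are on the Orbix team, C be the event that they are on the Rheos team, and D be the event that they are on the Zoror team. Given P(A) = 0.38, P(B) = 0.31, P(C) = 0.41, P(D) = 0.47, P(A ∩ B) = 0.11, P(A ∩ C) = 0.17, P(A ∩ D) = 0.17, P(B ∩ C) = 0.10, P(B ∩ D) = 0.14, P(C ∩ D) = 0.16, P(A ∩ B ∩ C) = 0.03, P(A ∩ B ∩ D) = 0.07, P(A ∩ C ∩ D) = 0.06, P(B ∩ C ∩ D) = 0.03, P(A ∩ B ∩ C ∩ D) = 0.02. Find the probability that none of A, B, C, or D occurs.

0.11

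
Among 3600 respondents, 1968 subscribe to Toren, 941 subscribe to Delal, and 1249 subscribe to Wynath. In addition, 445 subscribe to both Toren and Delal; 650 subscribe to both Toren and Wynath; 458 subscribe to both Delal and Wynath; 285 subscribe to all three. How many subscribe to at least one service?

Apply inclusion-exclusion:
|at least one| = 1968 + 941 + 1249 − 445 − 650 − 458 + 285 = 2890

2890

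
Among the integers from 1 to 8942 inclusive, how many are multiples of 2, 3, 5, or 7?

6898

By inclusion-exclusion,
4471 + 2980 + 1788 + 1277 − 1490 − 894 − 638 − 596 − 425 − 255 + 298 + 212 + 127 + 85 − 42 = 6898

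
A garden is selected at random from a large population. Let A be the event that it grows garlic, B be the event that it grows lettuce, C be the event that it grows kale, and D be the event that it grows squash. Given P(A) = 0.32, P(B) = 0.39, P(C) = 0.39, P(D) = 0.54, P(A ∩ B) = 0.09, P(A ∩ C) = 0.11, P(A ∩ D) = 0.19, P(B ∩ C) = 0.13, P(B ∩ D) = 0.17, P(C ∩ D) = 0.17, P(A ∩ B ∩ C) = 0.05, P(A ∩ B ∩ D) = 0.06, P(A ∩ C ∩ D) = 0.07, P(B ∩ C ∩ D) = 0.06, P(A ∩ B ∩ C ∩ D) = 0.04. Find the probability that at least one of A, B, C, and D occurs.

0.98

Apply inclusion-exclusion:
P(A ∪ B ∪ C ∪ D) = 0.32 + 0.39 + 0.39 + 0.54 − 0.09 − 0.11 − 0.19 − 0.13 − 0.17 − 0.17 + 0.05 + 0.06 + 0.07 + 0.06 − 0.04 = 0.98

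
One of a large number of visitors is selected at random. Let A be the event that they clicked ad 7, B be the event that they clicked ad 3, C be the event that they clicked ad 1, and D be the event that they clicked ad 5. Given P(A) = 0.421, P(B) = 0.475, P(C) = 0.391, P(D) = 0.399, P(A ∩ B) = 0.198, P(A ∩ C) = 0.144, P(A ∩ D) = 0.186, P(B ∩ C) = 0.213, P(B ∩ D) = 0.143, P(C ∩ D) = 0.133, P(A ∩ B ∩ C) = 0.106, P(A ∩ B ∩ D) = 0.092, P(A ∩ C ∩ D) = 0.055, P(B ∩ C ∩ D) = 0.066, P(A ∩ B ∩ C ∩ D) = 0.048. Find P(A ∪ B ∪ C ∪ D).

0.940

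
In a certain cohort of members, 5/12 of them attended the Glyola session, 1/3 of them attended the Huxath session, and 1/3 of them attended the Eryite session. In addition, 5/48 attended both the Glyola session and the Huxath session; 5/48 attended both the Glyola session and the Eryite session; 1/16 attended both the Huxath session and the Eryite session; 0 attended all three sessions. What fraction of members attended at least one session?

13/16

P(at least one) = 5/12 + 1/3 + 1/3 − 5/48 − 5/48 − 1/16 + 0 = 13/16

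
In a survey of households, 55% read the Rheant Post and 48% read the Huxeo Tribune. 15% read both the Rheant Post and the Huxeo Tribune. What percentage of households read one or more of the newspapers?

P(union) = 55 + 48 − 15 = 88%

88%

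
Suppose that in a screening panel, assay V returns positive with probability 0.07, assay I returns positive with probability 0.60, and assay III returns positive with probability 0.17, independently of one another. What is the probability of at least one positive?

P(none) = (1 − 0.07) × (1 − 0.60) × (1 − 0.17) = 0.93 × 0.40 × 0.83 = 0.30876
P(at least one) = 1 − 0.30876 = 0.69124

0.69124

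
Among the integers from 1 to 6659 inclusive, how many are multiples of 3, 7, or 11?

2219 + 951 + 605 − 317 − 201 − 86 + 28 = 3199

3199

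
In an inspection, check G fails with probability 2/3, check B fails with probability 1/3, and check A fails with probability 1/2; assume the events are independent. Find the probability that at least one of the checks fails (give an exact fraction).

Independence gives P(none) = ∏(1 − pᵢ).
P(none) = (1 − 2/3) × (1 − 1/3) × (1 − 1/2) = 1/3 × 2/3 × 1/2 = 1/9
P(at least one) = 1 − 1/9 = 8/9

8/9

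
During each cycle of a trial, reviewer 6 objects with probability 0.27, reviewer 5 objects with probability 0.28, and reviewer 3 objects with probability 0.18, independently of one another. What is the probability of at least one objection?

Since the events are independent, P(none) is the product of the individual non-occurrence probabilities.
P(none) = (1 − 0.27) × (1 − 0.28) × (1 − 0.18) = 0.73 × 0.72 × 0.82 = 0.430992
P(at least one) = 1 − 0.430992 = 0.569008

0.569008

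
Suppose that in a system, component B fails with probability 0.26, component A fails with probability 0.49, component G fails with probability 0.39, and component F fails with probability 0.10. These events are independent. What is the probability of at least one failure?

P(none) = (1 − 0.26) × (1 − 0.49) × (1 − 0.39) × (1 − 0.10) = 0.74 × 0.51 × 0.61 × 0.90 = 0.2071926
P(at least one) = 1 − 0.2071926 = 0.7928074

0.7928074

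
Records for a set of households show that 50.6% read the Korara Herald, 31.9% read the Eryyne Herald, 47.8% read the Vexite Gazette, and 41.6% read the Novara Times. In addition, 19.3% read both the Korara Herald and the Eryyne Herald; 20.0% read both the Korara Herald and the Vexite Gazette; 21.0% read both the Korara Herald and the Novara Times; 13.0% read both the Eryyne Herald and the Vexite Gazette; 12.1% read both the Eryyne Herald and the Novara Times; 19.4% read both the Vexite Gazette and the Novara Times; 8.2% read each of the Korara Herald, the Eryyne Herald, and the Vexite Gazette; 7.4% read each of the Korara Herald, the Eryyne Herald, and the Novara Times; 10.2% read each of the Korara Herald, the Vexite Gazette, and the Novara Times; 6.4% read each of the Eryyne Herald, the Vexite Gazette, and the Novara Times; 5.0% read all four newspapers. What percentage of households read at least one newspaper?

Apply inclusion-exclusion:
P(union) = 50.6 + 31.9 + 47.8 + 41.6 − 19.3 − 20.0 − 21.0 − 13.0 − 12.1 − 19.4 + 8.2 + 7.4 + 10.2 + 6.4 − 5.0 = 94.3%

94.3%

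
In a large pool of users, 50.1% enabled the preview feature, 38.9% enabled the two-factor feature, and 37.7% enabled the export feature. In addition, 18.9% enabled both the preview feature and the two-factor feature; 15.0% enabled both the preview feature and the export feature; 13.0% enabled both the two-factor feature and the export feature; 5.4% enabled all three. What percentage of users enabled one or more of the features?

By inclusion-exclusion,
P(at least one) = 50.1 + 38.9 + 37.7 − 18.9 − 15.0 − 13.0 + 5.4 = 85.2%

85.2%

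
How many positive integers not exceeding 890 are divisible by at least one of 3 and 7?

381

296 + 127 − 42 = 381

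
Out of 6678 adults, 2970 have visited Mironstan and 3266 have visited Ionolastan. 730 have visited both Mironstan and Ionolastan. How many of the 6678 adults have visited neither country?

Apply inclusion-exclusion:
|union| = 2970 + 3266 − 730 = 5506
None: 6678 − 5506 = 1172

1172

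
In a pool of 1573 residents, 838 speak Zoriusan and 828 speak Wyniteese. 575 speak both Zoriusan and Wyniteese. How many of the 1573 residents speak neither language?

By inclusion–exclusion:
|union| = 838 + 828 − 575 = 1091
None: 1573 − 1091 = 482

482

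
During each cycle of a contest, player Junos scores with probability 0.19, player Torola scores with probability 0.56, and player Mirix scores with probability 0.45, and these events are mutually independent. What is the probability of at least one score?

0.80398

P(none) = (1 − 0.19) × (1 − 0.56) × (1 − 0.45) = 0.81 × 0.44 × 0.55 = 0.19602
P(at least one) = 1 − 0.19602 = 0.80398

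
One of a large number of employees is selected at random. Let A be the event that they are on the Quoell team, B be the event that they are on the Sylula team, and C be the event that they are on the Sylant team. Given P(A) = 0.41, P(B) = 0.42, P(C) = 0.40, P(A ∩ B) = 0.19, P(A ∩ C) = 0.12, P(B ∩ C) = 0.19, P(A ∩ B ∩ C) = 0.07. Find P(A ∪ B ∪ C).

0.80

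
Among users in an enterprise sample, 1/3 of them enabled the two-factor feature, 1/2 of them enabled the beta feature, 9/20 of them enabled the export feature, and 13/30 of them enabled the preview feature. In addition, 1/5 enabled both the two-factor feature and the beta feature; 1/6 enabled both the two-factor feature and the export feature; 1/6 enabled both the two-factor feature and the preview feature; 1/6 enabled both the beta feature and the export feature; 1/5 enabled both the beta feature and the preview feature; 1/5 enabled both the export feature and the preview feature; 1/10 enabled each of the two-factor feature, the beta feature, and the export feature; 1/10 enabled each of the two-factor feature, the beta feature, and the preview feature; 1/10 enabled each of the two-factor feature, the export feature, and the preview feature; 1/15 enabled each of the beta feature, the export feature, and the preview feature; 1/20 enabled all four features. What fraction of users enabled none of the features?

1/15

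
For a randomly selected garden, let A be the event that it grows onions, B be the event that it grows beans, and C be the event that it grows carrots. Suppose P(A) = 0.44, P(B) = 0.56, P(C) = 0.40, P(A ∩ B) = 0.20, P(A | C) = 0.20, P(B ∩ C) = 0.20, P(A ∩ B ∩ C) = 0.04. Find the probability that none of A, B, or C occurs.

0.04

P(A ∩ C) = P(C)·P(A|C) = 0.40 × 0.20 = 0.08
P(A ∪ B ∪ C) = 0.44 + 0.56 + 0.40 − 0.20 − 0.08 − 0.20 + 0.04 = 0.96
P(none) = 1 − 0.96 = 0.04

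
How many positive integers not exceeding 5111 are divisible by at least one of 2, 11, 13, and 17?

By inclusion–exclusion:
2555 + 464 + 393 + 300 − 232 − 196 − 150 − 35 − 27 − 23 + 17 + 13 + 11 + 2 − 1 = 3091

3091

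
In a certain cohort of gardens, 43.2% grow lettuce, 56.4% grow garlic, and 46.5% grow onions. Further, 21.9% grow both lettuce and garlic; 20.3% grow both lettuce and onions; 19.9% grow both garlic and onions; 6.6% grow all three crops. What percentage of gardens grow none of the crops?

9.4%

P(at least one) = 43.2 + 56.4 + 46.5 − 21.9 − 20.3 − 19.9 + 6.6 = 90.6%
P(none) = 100% − 90.6% = 9.4%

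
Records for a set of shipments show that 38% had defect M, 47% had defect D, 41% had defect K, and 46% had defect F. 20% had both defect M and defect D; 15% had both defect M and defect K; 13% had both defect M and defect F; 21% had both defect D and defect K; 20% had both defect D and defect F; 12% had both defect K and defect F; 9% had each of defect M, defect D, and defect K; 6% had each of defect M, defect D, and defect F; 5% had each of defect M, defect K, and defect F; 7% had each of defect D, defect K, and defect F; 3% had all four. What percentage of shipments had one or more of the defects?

95%

By inclusion-exclusion,
P(union) = 38 + 47 + 41 + 46 − 20 − 15 − 13 − 21 − 20 − 12 + 9 + 6 + 5 + 7 − 3 = 95%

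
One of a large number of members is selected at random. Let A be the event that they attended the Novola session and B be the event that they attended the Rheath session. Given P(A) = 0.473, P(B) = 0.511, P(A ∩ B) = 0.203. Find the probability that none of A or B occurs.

0.219

Inclusion–exclusion gives
P(A ∪ B) = 0.473 + 0.511 − 0.203 = 0.781
P(none) = 1 − 0.781 = 0.219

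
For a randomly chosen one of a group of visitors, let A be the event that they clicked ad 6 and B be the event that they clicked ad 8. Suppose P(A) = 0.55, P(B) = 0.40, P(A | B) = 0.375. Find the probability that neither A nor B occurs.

0.20

P(A ∩ B) = P(B)·P(A|B) = 0.40 × 0.375 = 0.15
P(A ∪ B) = 0.55 + 0.40 − 0.15 = 0.80
P(none) = 1 − 0.80 = 0.20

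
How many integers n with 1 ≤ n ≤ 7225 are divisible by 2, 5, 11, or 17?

4752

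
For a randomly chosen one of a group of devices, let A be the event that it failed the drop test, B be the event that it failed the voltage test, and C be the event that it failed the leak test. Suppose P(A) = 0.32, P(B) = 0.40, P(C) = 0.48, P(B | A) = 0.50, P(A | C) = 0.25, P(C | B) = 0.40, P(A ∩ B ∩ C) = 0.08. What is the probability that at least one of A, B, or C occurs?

0.84

P(A ∩ B) = P(A)·P(B|A) = 0.32 × 0.50 = 0.16
P(A ∩ C) = P(C)·P(A|C) = 0.48 × 0.25 = 0.12
P(B ∩ C) = P(B)·P(C|B) = 0.40 × 0.40 = 0.16
P(A ∪ B ∪ C) = 0.32 + 0.40 + 0.48 − 0.16 − 0.12 − 0.16 + 0.08 = 0.84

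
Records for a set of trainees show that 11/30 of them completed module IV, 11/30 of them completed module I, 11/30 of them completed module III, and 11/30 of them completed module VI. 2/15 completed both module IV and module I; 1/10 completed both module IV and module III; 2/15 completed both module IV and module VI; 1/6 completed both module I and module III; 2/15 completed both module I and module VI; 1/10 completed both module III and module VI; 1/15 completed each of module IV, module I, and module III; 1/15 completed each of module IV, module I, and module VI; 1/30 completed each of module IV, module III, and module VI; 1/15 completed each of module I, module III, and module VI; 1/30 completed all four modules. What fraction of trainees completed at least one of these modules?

9/10

P(union) = 11/30 + 11/30 + 11/30 + 11/30 − 2/15 − 1/10 − 2/15 − 1/6 − 2/15 − 1/10 + 1/15 + 1/15 + 1/30 + 1/15 − 1/30 = 9/10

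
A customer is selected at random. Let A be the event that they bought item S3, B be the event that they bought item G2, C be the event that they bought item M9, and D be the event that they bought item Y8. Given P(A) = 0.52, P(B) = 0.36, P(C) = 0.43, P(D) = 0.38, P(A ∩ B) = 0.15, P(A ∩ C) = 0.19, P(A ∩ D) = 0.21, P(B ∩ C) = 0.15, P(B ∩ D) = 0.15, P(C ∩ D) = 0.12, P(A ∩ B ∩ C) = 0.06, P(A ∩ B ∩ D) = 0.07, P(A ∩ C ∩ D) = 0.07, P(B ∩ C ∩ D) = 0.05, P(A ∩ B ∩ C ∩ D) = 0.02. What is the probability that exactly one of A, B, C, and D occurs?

0.42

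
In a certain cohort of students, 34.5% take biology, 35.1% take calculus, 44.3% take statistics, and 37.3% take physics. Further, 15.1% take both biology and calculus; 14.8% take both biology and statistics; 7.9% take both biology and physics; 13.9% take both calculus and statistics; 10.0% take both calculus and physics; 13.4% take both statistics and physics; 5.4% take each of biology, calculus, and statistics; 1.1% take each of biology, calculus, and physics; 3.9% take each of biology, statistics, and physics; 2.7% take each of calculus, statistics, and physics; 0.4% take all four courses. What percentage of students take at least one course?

Inclusion–exclusion gives
P(union) = 34.5 + 35.1 + 44.3 + 37.3 − 15.1 − 14.8 − 7.9 − 13.9 − 10.0 − 13.4 + 5.4 + 1.1 + 3.9 + 2.7 − 0.4 = 88.8%

88.8%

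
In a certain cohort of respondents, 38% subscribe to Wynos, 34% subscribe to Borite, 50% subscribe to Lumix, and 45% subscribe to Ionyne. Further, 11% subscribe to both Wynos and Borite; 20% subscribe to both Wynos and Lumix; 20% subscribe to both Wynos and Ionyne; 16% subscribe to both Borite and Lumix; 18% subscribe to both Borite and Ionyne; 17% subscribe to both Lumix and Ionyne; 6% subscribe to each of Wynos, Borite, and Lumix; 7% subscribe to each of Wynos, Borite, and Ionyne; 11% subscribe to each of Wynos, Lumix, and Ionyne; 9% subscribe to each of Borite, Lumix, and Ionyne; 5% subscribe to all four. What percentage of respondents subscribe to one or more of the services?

93%

P(at least one) = 38 + 34 + 50 + 45 − 11 − 20 − 20 − 16 − 18 − 17 + 6 + 7 + 11 + 9 − 5 = 93%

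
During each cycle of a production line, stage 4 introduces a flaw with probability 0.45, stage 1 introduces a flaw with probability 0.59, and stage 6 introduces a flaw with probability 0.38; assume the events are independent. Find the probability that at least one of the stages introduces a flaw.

Since the events are independent, P(none) is the product of the individual non-occurrence probabilities.
P(none) = (1 − 0.45) × (1 − 0.59) × (1 − 0.38) = 0.55 × 0.41 × 0.62 = 0.13981
P(at least one) = 1 − 0.13981 = 0.86019

0.86019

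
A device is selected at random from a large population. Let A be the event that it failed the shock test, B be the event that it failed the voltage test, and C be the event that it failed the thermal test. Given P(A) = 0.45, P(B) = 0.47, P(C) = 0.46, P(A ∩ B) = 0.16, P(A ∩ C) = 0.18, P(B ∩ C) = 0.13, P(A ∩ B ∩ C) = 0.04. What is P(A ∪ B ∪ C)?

0.95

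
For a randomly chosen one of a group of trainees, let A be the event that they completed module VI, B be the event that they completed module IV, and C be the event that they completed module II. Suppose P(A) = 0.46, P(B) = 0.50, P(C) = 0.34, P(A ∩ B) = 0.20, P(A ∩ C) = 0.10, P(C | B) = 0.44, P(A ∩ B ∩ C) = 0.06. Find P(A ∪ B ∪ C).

P(B ∩ C) = P(B)·P(C|B) = 0.50 × 0.44 = 0.22
P(A ∪ B ∪ C) = 0.46 + 0.50 + 0.34 − 0.20 − 0.10 − 0.22 + 0.06 = 0.84

0.84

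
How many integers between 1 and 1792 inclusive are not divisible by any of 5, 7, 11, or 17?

1053

floor(1792/5) + floor(1792/7) + floor(1792/11) + floor(1792/17) − floor(1792/35) − floor(1792/55) − floor(1792/85) − floor(1792/77) − floor(1792/119) − floor(1792/187) + floor(1792/385) + floor(1792/595) + floor(1792/935) + floor(1792/1309) − floor(1792/6545) = 358 + 256 + 162 + 105 − 51 − 32 − 21 − 23 − 15 − 9 + 4 + 3 + 1 + 1 − 0 = 739
1792 − 739 = 1053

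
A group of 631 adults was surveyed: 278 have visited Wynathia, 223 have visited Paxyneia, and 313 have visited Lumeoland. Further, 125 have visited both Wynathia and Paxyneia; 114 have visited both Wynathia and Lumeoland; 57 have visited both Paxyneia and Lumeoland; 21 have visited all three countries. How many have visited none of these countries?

|union| = 278 + 223 + 313 − 125 − 114 − 57 + 21 = 539
None: 631 − 539 = 92

92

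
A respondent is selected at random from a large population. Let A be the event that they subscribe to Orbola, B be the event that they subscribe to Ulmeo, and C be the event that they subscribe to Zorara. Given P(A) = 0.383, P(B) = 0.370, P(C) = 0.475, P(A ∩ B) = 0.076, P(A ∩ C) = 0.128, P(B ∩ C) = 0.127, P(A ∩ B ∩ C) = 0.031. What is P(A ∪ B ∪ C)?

P(A ∪ B ∪ C) = 0.383 + 0.370 + 0.475 − 0.076 − 0.128 − 0.127 + 0.031 = 0.928

0.928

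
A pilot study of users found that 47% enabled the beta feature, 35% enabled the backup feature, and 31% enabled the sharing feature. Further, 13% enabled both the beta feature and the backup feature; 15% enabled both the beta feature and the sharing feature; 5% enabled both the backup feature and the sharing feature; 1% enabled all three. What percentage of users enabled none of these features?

19%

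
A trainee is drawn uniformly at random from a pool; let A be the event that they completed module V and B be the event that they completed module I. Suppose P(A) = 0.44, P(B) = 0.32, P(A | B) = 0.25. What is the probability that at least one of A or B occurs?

0.68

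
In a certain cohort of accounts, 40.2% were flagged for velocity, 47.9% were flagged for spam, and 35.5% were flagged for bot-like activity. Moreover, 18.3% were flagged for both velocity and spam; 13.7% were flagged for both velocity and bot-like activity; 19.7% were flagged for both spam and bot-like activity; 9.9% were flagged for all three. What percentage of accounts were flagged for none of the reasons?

18.2%

By inclusion–exclusion:
P(union) = 40.2 + 47.9 + 35.5 − 18.3 − 13.7 − 19.7 + 9.9 = 81.8%
P(none) = 100% − 81.8% = 18.2%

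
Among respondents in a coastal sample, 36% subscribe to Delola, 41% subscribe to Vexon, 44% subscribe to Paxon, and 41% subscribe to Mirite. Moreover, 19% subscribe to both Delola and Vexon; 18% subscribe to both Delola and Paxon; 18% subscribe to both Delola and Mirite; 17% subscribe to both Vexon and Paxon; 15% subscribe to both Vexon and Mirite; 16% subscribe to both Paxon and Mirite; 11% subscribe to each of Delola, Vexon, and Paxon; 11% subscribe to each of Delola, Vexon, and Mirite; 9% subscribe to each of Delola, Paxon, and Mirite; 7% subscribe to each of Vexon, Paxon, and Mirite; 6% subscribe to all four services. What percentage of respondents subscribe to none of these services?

9%

P(union) = 36 + 41 + 44 + 41 − 19 − 18 − 18 − 17 − 15 − 16 + 11 + 11 + 9 + 7 − 6 = 91%
P(none) = 100% − 91% = 9%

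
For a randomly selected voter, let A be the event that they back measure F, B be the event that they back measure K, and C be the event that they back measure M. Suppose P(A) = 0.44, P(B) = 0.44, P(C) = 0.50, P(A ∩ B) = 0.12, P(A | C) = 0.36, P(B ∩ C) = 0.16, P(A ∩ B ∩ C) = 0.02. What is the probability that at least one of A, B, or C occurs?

P(A ∩ C) = P(C)·P(A|C) = 0.50 × 0.36 = 0.18
P(A ∪ B ∪ C) = 0.44 + 0.44 + 0.50 − 0.12 − 0.18 − 0.16 + 0.02 = 0.94

0.94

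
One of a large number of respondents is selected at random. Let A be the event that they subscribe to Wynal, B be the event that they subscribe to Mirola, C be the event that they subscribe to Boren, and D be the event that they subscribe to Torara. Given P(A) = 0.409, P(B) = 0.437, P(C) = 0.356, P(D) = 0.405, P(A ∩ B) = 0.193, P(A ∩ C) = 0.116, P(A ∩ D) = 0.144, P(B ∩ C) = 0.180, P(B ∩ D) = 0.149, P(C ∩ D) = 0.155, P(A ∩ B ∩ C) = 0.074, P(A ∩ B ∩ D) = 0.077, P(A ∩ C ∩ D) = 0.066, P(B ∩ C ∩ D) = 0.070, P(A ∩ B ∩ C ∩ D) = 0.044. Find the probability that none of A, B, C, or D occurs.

0.087

P(A ∪ B ∪ C ∪ D) = 0.409 + 0.437 + 0.356 + 0.405 − 0.193 − 0.116 − 0.144 − 0.180 − 0.149 − 0.155 + 0.074 + 0.077 + 0.066 + 0.070 − 0.044 = 0.913
P(none) = 1 − 0.913 = 0.087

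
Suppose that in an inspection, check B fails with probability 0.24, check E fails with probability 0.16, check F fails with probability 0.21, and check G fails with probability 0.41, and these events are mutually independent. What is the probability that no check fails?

0.29755824

P(none) = (1 − 0.24) × (1 − 0.16) × (1 − 0.21) × (1 − 0.41) = 0.76 × 0.84 × 0.79 × 0.59 = 0.29755824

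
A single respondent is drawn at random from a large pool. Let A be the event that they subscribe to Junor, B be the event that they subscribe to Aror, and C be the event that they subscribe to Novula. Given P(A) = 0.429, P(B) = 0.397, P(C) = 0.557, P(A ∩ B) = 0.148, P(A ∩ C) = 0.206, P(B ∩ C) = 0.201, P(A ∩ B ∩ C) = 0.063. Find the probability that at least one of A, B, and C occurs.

0.891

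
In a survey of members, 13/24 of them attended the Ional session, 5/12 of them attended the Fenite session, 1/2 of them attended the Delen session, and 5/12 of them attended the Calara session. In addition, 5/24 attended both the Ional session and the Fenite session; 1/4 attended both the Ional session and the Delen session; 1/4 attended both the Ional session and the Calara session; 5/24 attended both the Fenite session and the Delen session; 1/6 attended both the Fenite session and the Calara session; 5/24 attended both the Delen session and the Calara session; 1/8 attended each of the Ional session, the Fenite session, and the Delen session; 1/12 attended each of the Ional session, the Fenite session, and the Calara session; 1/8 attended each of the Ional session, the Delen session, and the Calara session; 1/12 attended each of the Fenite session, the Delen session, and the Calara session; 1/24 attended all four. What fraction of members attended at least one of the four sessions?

23/24

By inclusion-exclusion,
P(union) = 13/24 + 5/12 + 1/2 + 5/12 − 5/24 − 1/4 − 1/4 − 5/24 − 1/6 − 5/24 + 1/8 + 1/12 + 1/8 + 1/12 − 1/24 = 23/24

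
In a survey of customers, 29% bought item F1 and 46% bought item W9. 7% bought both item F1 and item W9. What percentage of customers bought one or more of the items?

By inclusion-exclusion,
P(at least one) = 29 + 46 − 7 = 68%

68%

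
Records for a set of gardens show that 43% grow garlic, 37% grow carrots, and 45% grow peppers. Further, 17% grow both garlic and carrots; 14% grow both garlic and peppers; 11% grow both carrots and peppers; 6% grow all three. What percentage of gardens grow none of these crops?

P(union) = 43 + 37 + 45 − 17 − 14 − 11 + 6 = 89%
P(none) = 100% − 89% = 11%

11%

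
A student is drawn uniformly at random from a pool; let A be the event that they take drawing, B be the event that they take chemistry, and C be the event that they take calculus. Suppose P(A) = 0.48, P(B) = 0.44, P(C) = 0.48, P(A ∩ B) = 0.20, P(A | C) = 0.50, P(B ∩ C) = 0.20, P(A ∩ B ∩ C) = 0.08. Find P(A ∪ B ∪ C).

0.84

P(A ∩ C) = P(C)·P(A|C) = 0.48 × 0.50 = 0.24
P(A ∪ B ∪ C) = 0.48 + 0.44 + 0.48 − 0.20 − 0.24 − 0.20 + 0.08 = 0.84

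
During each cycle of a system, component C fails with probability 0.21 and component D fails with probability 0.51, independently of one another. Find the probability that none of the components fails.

Since the events are independent, P(none) is the product of the individual non-occurrence probabilities.
P(none) = (1 − 0.21) × (1 − 0.51) = 0.79 × 0.49 = 0.3871

0.3871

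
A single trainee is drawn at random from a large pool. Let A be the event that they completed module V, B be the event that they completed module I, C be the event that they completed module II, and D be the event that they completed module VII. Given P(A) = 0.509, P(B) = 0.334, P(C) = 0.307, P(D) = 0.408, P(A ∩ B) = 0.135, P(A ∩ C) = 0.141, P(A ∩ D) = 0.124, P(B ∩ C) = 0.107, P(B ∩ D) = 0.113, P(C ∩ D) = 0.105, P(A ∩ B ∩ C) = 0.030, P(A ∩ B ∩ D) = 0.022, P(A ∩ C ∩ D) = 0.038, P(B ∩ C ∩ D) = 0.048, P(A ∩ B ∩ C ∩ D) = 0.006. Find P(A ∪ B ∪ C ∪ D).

0.965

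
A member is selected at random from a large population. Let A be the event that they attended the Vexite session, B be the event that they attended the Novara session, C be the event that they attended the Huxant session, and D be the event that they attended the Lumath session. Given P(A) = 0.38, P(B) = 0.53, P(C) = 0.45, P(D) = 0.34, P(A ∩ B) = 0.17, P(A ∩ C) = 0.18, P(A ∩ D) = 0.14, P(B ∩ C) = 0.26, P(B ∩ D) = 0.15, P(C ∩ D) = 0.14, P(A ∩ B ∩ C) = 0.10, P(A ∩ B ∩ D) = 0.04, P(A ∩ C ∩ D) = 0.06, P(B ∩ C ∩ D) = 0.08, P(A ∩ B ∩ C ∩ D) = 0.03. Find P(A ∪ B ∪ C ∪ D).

0.91

By inclusion–exclusion:
P(A ∪ B ∪ C ∪ D) = 0.38 + 0.53 + 0.45 + 0.34 − 0.17 − 0.18 − 0.14 − 0.26 − 0.15 − 0.14 + 0.10 + 0.04 + 0.06 + 0.08 − 0.03 = 0.91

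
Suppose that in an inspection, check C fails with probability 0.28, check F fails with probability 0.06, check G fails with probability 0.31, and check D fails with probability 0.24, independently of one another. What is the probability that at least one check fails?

P(none) = (1 − 0.28) × (1 − 0.06) × (1 − 0.31) × (1 − 0.24) = 0.72 × 0.94 × 0.69 × 0.76 = 0.35491392
P(at least one) = 1 − 0.35491392 = 0.64508608

0.64508608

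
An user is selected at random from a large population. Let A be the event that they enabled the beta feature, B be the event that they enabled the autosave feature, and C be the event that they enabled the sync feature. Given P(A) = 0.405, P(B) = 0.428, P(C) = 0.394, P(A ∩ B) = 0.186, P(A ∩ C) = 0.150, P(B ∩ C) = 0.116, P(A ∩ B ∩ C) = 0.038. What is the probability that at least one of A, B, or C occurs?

Using inclusion–exclusion:
P(A ∪ B ∪ C) = 0.405 + 0.428 + 0.394 − 0.186 − 0.150 − 0.116 + 0.038 = 0.813

0.813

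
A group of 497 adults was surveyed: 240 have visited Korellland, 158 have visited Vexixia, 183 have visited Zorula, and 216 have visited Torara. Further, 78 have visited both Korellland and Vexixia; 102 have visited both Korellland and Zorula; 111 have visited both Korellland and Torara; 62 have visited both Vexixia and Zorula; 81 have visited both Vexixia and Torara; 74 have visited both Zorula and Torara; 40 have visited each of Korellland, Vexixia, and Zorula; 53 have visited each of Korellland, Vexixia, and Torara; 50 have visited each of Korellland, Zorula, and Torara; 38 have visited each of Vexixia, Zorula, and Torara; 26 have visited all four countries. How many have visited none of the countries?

|at least one| = 240 + 158 + 183 + 216 − 78 − 102 − 111 − 62 − 81 − 74 + 40 + 53 + 50 + 38 − 26 = 444
None: 497 − 444 = 53

53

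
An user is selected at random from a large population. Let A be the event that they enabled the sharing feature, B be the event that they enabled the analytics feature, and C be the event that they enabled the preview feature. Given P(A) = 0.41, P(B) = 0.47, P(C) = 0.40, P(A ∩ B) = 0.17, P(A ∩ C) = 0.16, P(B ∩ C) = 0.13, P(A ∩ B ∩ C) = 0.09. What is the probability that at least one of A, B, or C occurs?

0.91

Using inclusion–exclusion:
P(A ∪ B ∪ C) = 0.41 + 0.47 + 0.40 − 0.17 − 0.16 − 0.13 + 0.09 = 0.91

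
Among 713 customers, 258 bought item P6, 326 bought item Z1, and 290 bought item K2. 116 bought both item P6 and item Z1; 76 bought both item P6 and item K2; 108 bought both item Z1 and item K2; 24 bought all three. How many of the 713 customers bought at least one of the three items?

598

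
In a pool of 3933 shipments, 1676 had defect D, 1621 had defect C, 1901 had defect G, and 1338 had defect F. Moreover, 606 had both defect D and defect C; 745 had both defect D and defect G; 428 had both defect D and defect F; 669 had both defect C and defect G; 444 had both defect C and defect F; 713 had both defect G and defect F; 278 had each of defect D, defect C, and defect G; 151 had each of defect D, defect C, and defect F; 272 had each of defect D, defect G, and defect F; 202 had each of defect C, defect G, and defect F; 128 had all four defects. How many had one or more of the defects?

3706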